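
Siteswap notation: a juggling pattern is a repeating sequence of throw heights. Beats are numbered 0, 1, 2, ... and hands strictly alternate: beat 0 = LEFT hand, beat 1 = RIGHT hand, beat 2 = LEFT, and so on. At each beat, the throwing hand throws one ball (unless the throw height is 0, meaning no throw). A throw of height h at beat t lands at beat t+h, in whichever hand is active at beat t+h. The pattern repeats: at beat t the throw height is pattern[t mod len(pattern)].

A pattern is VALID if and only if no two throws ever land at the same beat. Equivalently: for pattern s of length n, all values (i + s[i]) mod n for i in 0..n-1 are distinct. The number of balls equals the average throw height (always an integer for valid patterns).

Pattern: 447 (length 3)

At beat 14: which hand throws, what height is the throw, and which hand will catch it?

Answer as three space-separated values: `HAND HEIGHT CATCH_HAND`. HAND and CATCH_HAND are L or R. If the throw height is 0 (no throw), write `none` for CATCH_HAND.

Beat 14: 14 mod 2 = 0, so hand = L
Throw height = pattern[14 mod 3] = pattern[2] = 7
Lands at beat 14+7=21, 21 mod 2 = 1, so catch hand = R

Answer: L 7 R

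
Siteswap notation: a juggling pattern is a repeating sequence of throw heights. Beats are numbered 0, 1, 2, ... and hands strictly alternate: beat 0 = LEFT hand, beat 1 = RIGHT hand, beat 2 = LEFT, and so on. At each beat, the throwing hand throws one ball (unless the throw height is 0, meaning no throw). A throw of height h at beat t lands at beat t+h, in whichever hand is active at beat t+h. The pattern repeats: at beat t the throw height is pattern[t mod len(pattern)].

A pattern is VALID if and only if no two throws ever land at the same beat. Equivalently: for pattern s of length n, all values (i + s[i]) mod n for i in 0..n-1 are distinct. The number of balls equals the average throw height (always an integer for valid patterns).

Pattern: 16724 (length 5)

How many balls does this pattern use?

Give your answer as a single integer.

Answer: 4

Derivation:
Pattern = [1, 6, 7, 2, 4], length n = 5
  position 0: throw height = 1, running sum = 1
  position 1: throw height = 6, running sum = 7
  position 2: throw height = 7, running sum = 14
  position 3: throw height = 2, running sum = 16
  position 4: throw height = 4, running sum = 20
Total sum = 20; balls = sum / n = 20 / 5 = 4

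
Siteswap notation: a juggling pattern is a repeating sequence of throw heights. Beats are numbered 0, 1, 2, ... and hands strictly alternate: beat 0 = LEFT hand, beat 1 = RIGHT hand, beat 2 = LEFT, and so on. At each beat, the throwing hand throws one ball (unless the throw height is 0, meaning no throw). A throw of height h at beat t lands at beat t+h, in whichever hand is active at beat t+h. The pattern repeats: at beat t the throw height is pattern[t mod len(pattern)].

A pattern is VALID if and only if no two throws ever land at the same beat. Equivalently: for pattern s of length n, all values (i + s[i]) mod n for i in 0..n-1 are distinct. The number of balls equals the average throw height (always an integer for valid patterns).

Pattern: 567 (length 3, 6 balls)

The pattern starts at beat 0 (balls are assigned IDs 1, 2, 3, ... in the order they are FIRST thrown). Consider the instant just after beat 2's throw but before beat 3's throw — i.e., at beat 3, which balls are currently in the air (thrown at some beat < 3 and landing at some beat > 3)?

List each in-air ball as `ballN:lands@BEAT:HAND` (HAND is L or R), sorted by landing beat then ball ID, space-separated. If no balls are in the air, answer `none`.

Answer: ball1:lands@5:R ball2:lands@7:R ball3:lands@9:R

Derivation:
Beat 0 (L): throw ball1 h=5 -> lands@5:R; in-air after throw: [b1@5:R]
Beat 1 (R): throw ball2 h=6 -> lands@7:R; in-air after throw: [b1@5:R b2@7:R]
Beat 2 (L): throw ball3 h=7 -> lands@9:R; in-air after throw: [b1@5:R b2@7:R b3@9:R]
Beat 3 (R): throw ball4 h=5 -> lands@8:L; in-air after throw: [b1@5:R b2@7:R b4@8:L b3@9:R]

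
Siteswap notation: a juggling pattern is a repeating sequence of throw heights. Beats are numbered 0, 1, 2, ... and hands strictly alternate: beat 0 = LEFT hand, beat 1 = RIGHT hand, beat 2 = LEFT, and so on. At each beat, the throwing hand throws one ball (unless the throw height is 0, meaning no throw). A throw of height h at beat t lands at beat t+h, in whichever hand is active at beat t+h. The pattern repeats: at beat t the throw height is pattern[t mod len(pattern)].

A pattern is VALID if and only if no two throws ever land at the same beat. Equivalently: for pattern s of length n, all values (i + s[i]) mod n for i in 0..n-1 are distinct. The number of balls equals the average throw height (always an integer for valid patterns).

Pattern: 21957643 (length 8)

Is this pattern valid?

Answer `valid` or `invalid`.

i=0: (i + s[i]) mod n = (0 + 2) mod 8 = 2
i=1: (i + s[i]) mod n = (1 + 1) mod 8 = 2
i=2: (i + s[i]) mod n = (2 + 9) mod 8 = 3
i=3: (i + s[i]) mod n = (3 + 5) mod 8 = 0
i=4: (i + s[i]) mod n = (4 + 7) mod 8 = 3
i=5: (i + s[i]) mod n = (5 + 6) mod 8 = 3
i=6: (i + s[i]) mod n = (6 + 4) mod 8 = 2
i=7: (i + s[i]) mod n = (7 + 3) mod 8 = 2
Residues: [2, 2, 3, 0, 3, 3, 2, 2], distinct: False

Answer: invalid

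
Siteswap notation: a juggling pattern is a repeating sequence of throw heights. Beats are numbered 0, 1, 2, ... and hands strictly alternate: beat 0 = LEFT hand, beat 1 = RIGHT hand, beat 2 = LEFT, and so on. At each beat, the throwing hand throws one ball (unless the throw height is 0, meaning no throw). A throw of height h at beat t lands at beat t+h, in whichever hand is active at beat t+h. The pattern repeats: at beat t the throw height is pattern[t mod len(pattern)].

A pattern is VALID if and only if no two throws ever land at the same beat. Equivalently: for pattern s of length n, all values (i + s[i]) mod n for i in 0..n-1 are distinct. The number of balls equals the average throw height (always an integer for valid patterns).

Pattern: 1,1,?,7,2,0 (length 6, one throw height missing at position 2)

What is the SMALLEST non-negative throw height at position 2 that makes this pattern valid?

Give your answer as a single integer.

Answer: 1

Derivation:
i=0: (0 + 1) mod 6 = 1
i=1: (1 + 1) mod 6 = 2
i=2: s[i]=? (unknown)
i=3: (3 + 7) mod 6 = 4
i=4: (4 + 2) mod 6 = 0
i=5: (5 + 0) mod 6 = 5
Known residues: [0, 1, 2, 4, 5]; need a permutation of 0..5, so missing residue r = 3
Need (2 + s) mod 6 = 3; smallest s = (3 - 2) mod 6 = 1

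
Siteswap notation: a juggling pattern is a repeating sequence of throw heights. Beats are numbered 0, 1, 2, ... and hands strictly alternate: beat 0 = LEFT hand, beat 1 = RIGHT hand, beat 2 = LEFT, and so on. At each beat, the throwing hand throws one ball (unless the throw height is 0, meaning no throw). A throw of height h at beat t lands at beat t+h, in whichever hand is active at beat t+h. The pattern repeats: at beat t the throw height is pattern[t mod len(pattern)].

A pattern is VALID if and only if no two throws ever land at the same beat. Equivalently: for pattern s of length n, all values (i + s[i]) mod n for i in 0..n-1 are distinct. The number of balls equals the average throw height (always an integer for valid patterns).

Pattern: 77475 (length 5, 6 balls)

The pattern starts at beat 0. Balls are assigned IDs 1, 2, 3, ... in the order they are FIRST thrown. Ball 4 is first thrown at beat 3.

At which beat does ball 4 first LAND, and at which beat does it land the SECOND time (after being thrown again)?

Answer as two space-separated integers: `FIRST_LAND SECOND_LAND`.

Beat 0 (L): throw ball1 h=7 -> lands@7:R; in-air after throw: [b1@7:R]
Beat 1 (R): throw ball2 h=7 -> lands@8:L; in-air after throw: [b1@7:R b2@8:L]
Beat 2 (L): throw ball3 h=4 -> lands@6:L; in-air after throw: [b3@6:L b1@7:R b2@8:L]
Beat 3 (R): throw ball4 h=7 -> lands@10:L; in-air after throw: [b3@6:L b1@7:R b2@8:L b4@10:L]
Beat 4 (L): throw ball5 h=5 -> lands@9:R; in-air after throw: [b3@6:L b1@7:R b2@8:L b5@9:R b4@10:L]
Beat 5 (R): throw ball6 h=7 -> lands@12:L; in-air after throw: [b3@6:L b1@7:R b2@8:L b5@9:R b4@10:L b6@12:L]
Beat 6 (L): throw ball3 h=7 -> lands@13:R; in-air after throw: [b1@7:R b2@8:L b5@9:R b4@10:L b6@12:L b3@13:R]
Beat 7 (R): throw ball1 h=4 -> lands@11:R; in-air after throw: [b2@8:L b5@9:R b4@10:L b1@11:R b6@12:L b3@13:R]
Beat 8 (L): throw ball2 h=7 -> lands@15:R; in-air after throw: [b5@9:R b4@10:L b1@11:R b6@12:L b3@13:R b2@15:R]
Beat 9 (R): throw ball5 h=5 -> lands@14:L; in-air after throw: [b4@10:L b1@11:R b6@12:L b3@13:R b5@14:L b2@15:R]
Beat 10 (L): throw ball4 h=7 -> lands@17:R; in-air after throw: [b1@11:R b6@12:L b3@13:R b5@14:L b2@15:R b4@17:R]
Beat 11 (R): throw ball1 h=7 -> lands@18:L; in-air after throw: [b6@12:L b3@13:R b5@14:L b2@15:R b4@17:R b1@18:L]
Beat 12 (L): throw ball6 h=4 -> lands@16:L; in-air after throw: [b3@13:R b5@14:L b2@15:R b6@16:L b4@17:R b1@18:L]
Beat 13 (R): throw ball3 h=7 -> lands@20:L; in-air after throw: [b5@14:L b2@15:R b6@16:L b4@17:R b1@18:L b3@20:L]
Beat 14 (L): throw ball5 h=5 -> lands@19:R; in-air after throw: [b2@15:R b6@16:L b4@17:R b1@18:L b5@19:R b3@20:L]
Beat 15 (R): throw ball2 h=7 -> lands@22:L; in-air after throw: [b6@16:L b4@17:R b1@18:L b5@19:R b3@20:L b2@22:L]
Beat 16 (L): throw ball6 h=7 -> lands@23:R; in-air after throw: [b4@17:R b1@18:L b5@19:R b3@20:L b2@22:L b6@23:R]
Beat 17 (R): throw ball4 h=4 -> lands@21:R; in-air after throw: [b1@18:L b5@19:R b3@20:L b4@21:R b2@22:L b6@23:R]
Ball 4: thrown@3 h=7 -> first land @10; rethrown@10 h=7 -> second land @17

Answer: 10 17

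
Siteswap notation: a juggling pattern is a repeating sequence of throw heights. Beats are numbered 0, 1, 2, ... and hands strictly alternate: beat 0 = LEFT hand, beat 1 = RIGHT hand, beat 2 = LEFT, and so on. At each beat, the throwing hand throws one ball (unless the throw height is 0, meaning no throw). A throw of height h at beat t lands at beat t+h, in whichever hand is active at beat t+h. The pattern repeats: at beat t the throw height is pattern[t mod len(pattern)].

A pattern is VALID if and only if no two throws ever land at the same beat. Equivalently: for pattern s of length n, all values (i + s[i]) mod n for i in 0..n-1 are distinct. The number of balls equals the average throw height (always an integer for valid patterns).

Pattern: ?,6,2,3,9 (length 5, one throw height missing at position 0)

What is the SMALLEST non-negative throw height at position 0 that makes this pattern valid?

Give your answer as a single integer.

Answer: 0

Derivation:
i=0: s[i]=? (unknown)
i=1: (1 + 6) mod 5 = 2
i=2: (2 + 2) mod 5 = 4
i=3: (3 + 3) mod 5 = 1
i=4: (4 + 9) mod 5 = 3
Known residues: [1, 2, 3, 4]; need a permutation of 0..4, so missing residue r = 0
Need (0 + s) mod 5 = 0; smallest s = (0 - 0) mod 5 = 0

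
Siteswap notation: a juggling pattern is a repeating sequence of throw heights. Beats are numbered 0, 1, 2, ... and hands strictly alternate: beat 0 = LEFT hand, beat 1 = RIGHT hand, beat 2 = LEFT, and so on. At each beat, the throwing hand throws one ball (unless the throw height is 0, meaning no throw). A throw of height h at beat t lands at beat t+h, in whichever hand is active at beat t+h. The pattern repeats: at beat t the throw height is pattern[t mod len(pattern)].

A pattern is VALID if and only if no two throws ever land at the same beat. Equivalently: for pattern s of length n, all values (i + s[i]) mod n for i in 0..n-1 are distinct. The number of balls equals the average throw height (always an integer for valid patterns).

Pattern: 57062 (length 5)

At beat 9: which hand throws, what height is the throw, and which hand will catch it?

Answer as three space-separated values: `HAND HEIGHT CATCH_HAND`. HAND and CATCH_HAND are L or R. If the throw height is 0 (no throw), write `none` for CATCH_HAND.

Answer: R 2 R

Derivation:
Beat 9: 9 mod 2 = 1, so hand = R
Throw height = pattern[9 mod 5] = pattern[4] = 2
Lands at beat 9+2=11, 11 mod 2 = 1, so catch hand = R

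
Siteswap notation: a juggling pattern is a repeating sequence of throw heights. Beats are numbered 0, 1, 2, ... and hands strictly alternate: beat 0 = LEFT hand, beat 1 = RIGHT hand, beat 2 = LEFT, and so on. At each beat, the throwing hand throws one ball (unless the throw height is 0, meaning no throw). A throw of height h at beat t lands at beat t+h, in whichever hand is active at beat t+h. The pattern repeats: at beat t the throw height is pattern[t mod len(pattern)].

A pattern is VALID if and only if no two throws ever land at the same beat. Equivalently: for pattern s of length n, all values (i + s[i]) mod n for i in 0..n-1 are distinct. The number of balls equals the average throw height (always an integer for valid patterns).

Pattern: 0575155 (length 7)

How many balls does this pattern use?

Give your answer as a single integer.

Pattern = [0, 5, 7, 5, 1, 5, 5], length n = 7
  position 0: throw height = 0, running sum = 0
  position 1: throw height = 5, running sum = 5
  position 2: throw height = 7, running sum = 12
  position 3: throw height = 5, running sum = 17
  position 4: throw height = 1, running sum = 18
  position 5: throw height = 5, running sum = 23
  position 6: throw height = 5, running sum = 28
Total sum = 28; balls = sum / n = 28 / 7 = 4

Answer: 4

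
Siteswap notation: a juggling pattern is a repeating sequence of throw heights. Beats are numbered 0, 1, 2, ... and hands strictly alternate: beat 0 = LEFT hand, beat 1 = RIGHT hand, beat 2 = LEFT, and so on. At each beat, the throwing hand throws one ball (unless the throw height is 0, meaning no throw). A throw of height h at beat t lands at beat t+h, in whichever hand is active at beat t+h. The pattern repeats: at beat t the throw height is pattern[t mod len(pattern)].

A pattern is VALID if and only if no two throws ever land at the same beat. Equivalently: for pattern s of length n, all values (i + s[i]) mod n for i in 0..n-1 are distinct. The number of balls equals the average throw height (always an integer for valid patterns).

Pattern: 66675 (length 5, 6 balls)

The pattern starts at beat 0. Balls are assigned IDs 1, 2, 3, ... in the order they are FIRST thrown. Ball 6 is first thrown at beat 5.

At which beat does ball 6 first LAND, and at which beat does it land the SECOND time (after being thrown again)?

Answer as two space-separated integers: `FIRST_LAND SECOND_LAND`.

Answer: 11 17

Derivation:
Beat 0 (L): throw ball1 h=6 -> lands@6:L; in-air after throw: [b1@6:L]
Beat 1 (R): throw ball2 h=6 -> lands@7:R; in-air after throw: [b1@6:L b2@7:R]
Beat 2 (L): throw ball3 h=6 -> lands@8:L; in-air after throw: [b1@6:L b2@7:R b3@8:L]
Beat 3 (R): throw ball4 h=7 -> lands@10:L; in-air after throw: [b1@6:L b2@7:R b3@8:L b4@10:L]
Beat 4 (L): throw ball5 h=5 -> lands@9:R; in-air after throw: [b1@6:L b2@7:R b3@8:L b5@9:R b4@10:L]
Beat 5 (R): throw ball6 h=6 -> lands@11:R; in-air after throw: [b1@6:L b2@7:R b3@8:L b5@9:R b4@10:L b6@11:R]
Beat 6 (L): throw ball1 h=6 -> lands@12:L; in-air after throw: [b2@7:R b3@8:L b5@9:R b4@10:L b6@11:R b1@12:L]
Beat 7 (R): throw ball2 h=6 -> lands@13:R; in-air after throw: [b3@8:L b5@9:R b4@10:L b6@11:R b1@12:L b2@13:R]
Beat 8 (L): throw ball3 h=7 -> lands@15:R; in-air after throw: [b5@9:R b4@10:L b6@11:R b1@12:L b2@13:R b3@15:R]
Beat 9 (R): throw ball5 h=5 -> lands@14:L; in-air after throw: [b4@10:L b6@11:R b1@12:L b2@13:R b5@14:L b3@15:R]
Beat 10 (L): throw ball4 h=6 -> lands@16:L; in-air after throw: [b6@11:R b1@12:L b2@13:R b5@14:L b3@15:R b4@16:L]
Beat 11 (R): throw ball6 h=6 -> lands@17:R; in-air after throw: [b1@12:L b2@13:R b5@14:L b3@15:R b4@16:L b6@17:R]
Beat 12 (L): throw ball1 h=6 -> lands@18:L; in-air after throw: [b2@13:R b5@14:L b3@15:R b4@16:L b6@17:R b1@18:L]
Beat 13 (R): throw ball2 h=7 -> lands@20:L; in-air after throw: [b5@14:L b3@15:R b4@16:L b6@17:R b1@18:L b2@20:L]
Beat 14 (L): throw ball5 h=5 -> lands@19:R; in-air after throw: [b3@15:R b4@16:L b6@17:R b1@18:L b5@19:R b2@20:L]
Beat 15 (R): throw ball3 h=6 -> lands@21:R; in-air after throw: [b4@16:L b6@17:R b1@18:L b5@19:R b2@20:L b3@21:R]
Beat 16 (L): throw ball4 h=6 -> lands@22:L; in-air after throw: [b6@17:R b1@18:L b5@19:R b2@20:L b3@21:R b4@22:L]
Ball 6: thrown@5 h=6 -> first land @11; rethrown@11 h=6 -> second land @17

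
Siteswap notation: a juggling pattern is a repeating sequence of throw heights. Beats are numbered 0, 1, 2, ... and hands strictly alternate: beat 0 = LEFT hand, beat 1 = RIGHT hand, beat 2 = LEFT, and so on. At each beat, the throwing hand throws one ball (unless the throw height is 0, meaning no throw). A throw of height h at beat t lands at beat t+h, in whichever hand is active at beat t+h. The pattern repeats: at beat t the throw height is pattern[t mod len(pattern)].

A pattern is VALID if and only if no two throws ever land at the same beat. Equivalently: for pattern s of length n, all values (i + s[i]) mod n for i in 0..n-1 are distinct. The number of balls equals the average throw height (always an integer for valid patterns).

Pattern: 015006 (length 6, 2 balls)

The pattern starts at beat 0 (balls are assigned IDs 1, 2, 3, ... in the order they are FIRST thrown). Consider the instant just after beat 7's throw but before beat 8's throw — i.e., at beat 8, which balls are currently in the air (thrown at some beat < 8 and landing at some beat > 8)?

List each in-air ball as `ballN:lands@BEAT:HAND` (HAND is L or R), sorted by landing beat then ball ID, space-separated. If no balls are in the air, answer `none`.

Beat 1 (R): throw ball1 h=1 -> lands@2:L; in-air after throw: [b1@2:L]
Beat 2 (L): throw ball1 h=5 -> lands@7:R; in-air after throw: [b1@7:R]
Beat 5 (R): throw ball2 h=6 -> lands@11:R; in-air after throw: [b1@7:R b2@11:R]
Beat 7 (R): throw ball1 h=1 -> lands@8:L; in-air after throw: [b1@8:L b2@11:R]
Beat 8 (L): throw ball1 h=5 -> lands@13:R; in-air after throw: [b2@11:R b1@13:R]

Answer: ball2:lands@11:R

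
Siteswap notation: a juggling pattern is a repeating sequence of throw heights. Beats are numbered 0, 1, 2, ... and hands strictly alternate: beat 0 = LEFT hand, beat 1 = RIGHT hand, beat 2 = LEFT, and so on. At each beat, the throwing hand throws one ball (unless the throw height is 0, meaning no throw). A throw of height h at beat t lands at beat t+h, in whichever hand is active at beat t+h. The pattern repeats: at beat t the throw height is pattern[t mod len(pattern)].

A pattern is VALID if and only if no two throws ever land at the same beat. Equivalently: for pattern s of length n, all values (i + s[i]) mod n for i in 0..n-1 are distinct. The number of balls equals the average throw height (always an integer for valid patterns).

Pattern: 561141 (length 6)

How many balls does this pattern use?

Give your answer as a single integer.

Pattern = [5, 6, 1, 1, 4, 1], length n = 6
  position 0: throw height = 5, running sum = 5
  position 1: throw height = 6, running sum = 11
  position 2: throw height = 1, running sum = 12
  position 3: throw height = 1, running sum = 13
  position 4: throw height = 4, running sum = 17
  position 5: throw height = 1, running sum = 18
Total sum = 18; balls = sum / n = 18 / 6 = 3

Answer: 3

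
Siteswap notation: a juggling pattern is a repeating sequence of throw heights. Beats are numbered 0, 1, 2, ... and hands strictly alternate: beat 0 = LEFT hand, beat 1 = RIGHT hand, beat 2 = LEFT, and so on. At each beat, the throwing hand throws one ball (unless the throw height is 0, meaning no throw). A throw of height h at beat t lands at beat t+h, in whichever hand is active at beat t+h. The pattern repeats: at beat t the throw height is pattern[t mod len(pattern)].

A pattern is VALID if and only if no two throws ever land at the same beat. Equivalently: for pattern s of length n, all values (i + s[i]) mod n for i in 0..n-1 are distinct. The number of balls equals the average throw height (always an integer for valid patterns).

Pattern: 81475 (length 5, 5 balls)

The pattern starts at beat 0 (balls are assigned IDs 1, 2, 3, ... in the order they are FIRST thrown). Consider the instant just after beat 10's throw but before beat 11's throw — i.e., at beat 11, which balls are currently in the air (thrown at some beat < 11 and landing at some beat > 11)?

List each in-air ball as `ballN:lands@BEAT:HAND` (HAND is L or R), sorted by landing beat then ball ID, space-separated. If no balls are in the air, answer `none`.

Answer: ball5:lands@13:R ball4:lands@14:L ball1:lands@15:R ball3:lands@18:L

Derivation:
Beat 0 (L): throw ball1 h=8 -> lands@8:L; in-air after throw: [b1@8:L]
Beat 1 (R): throw ball2 h=1 -> lands@2:L; in-air after throw: [b2@2:L b1@8:L]
Beat 2 (L): throw ball2 h=4 -> lands@6:L; in-air after throw: [b2@6:L b1@8:L]
Beat 3 (R): throw ball3 h=7 -> lands@10:L; in-air after throw: [b2@6:L b1@8:L b3@10:L]
Beat 4 (L): throw ball4 h=5 -> lands@9:R; in-air after throw: [b2@6:L b1@8:L b4@9:R b3@10:L]
Beat 5 (R): throw ball5 h=8 -> lands@13:R; in-air after throw: [b2@6:L b1@8:L b4@9:R b3@10:L b5@13:R]
Beat 6 (L): throw ball2 h=1 -> lands@7:R; in-air after throw: [b2@7:R b1@8:L b4@9:R b3@10:L b5@13:R]
Beat 7 (R): throw ball2 h=4 -> lands@11:R; in-air after throw: [b1@8:L b4@9:R b3@10:L b2@11:R b5@13:R]
Beat 8 (L): throw ball1 h=7 -> lands@15:R; in-air after throw: [b4@9:R b3@10:L b2@11:R b5@13:R b1@15:R]
Beat 9 (R): throw ball4 h=5 -> lands@14:L; in-air after throw: [b3@10:L b2@11:R b5@13:R b4@14:L b1@15:R]
Beat 10 (L): throw ball3 h=8 -> lands@18:L; in-air after throw: [b2@11:R b5@13:R b4@14:L b1@15:R b3@18:L]
Beat 11 (R): throw ball2 h=1 -> lands@12:L; in-air after throw: [b2@12:L b5@13:R b4@14:L b1@15:R b3@18:L]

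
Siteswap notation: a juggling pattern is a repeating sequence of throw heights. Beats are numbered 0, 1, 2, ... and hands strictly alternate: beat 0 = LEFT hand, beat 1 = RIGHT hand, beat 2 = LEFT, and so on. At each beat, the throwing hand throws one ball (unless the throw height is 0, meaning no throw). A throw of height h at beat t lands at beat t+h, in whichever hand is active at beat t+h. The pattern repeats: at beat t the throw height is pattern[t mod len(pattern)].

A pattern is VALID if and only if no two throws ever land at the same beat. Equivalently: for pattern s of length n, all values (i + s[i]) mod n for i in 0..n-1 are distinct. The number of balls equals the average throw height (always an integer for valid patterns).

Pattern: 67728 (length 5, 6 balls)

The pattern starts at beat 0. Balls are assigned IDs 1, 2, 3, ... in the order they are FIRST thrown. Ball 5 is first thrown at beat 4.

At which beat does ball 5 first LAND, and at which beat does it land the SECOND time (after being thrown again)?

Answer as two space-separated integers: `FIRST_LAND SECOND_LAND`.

Answer: 12 19

Derivation:
Beat 0 (L): throw ball1 h=6 -> lands@6:L; in-air after throw: [b1@6:L]
Beat 1 (R): throw ball2 h=7 -> lands@8:L; in-air after throw: [b1@6:L b2@8:L]
Beat 2 (L): throw ball3 h=7 -> lands@9:R; in-air after throw: [b1@6:L b2@8:L b3@9:R]
Beat 3 (R): throw ball4 h=2 -> lands@5:R; in-air after throw: [b4@5:R b1@6:L b2@8:L b3@9:R]
Beat 4 (L): throw ball5 h=8 -> lands@12:L; in-air after throw: [b4@5:R b1@6:L b2@8:L b3@9:R b5@12:L]
Beat 5 (R): throw ball4 h=6 -> lands@11:R; in-air after throw: [b1@6:L b2@8:L b3@9:R b4@11:R b5@12:L]
Beat 6 (L): throw ball1 h=7 -> lands@13:R; in-air after throw: [b2@8:L b3@9:R b4@11:R b5@12:L b1@13:R]
Beat 7 (R): throw ball6 h=7 -> lands@14:L; in-air after throw: [b2@8:L b3@9:R b4@11:R b5@12:L b1@13:R b6@14:L]
Beat 8 (L): throw ball2 h=2 -> lands@10:L; in-air after throw: [b3@9:R b2@10:L b4@11:R b5@12:L b1@13:R b6@14:L]
Beat 9 (R): throw ball3 h=8 -> lands@17:R; in-air after throw: [b2@10:L b4@11:R b5@12:L b1@13:R b6@14:L b3@17:R]
Beat 10 (L): throw ball2 h=6 -> lands@16:L; in-air after throw: [b4@11:R b5@12:L b1@13:R b6@14:L b2@16:L b3@17:R]
Beat 11 (R): throw ball4 h=7 -> lands@18:L; in-air after throw: [b5@12:L b1@13:R b6@14:L b2@16:L b3@17:R b4@18:L]
Beat 12 (L): throw ball5 h=7 -> lands@19:R; in-air after throw: [b1@13:R b6@14:L b2@16:L b3@17:R b4@18:L b5@19:R]
Beat 13 (R): throw ball1 h=2 -> lands@15:R; in-air after throw: [b6@14:L b1@15:R b2@16:L b3@17:R b4@18:L b5@19:R]
Beat 14 (L): throw ball6 h=8 -> lands@22:L; in-air after throw: [b1@15:R b2@16:L b3@17:R b4@18:L b5@19:R b6@22:L]
Beat 15 (R): throw ball1 h=6 -> lands@21:R; in-air after throw: [b2@16:L b3@17:R b4@18:L b5@19:R b1@21:R b6@22:L]
Beat 16 (L): throw ball2 h=7 -> lands@23:R; in-air after throw: [b3@17:R b4@18:L b5@19:R b1@21:R b6@22:L b2@23:R]
Beat 17 (R): throw ball3 h=7 -> lands@24:L; in-air after throw: [b4@18:L b5@19:R b1@21:R b6@22:L b2@23:R b3@24:L]
Beat 18 (L): throw ball4 h=2 -> lands@20:L; in-air after throw: [b5@19:R b4@20:L b1@21:R b6@22:L b2@23:R b3@24:L]
Beat 19 (R): throw ball5 h=8 -> lands@27:R; in-air after throw: [b4@20:L b1@21:R b6@22:L b2@23:R b3@24:L b5@27:R]
Ball 5: thrown@4 h=8 -> first land @12; rethrown@12 h=7 -> second land @19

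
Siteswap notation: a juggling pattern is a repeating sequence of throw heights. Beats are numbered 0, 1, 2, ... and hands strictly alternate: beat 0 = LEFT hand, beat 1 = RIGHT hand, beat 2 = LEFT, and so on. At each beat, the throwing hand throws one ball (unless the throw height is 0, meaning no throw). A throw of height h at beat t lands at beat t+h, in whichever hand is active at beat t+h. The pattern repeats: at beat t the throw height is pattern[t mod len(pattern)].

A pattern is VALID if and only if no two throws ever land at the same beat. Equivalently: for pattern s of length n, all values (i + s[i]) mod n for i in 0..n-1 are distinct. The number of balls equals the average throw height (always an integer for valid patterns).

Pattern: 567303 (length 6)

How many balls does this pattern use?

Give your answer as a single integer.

Answer: 4

Derivation:
Pattern = [5, 6, 7, 3, 0, 3], length n = 6
  position 0: throw height = 5, running sum = 5
  position 1: throw height = 6, running sum = 11
  position 2: throw height = 7, running sum = 18
  position 3: throw height = 3, running sum = 21
  position 4: throw height = 0, running sum = 21
  position 5: throw height = 3, running sum = 24
Total sum = 24; balls = sum / n = 24 / 6 = 4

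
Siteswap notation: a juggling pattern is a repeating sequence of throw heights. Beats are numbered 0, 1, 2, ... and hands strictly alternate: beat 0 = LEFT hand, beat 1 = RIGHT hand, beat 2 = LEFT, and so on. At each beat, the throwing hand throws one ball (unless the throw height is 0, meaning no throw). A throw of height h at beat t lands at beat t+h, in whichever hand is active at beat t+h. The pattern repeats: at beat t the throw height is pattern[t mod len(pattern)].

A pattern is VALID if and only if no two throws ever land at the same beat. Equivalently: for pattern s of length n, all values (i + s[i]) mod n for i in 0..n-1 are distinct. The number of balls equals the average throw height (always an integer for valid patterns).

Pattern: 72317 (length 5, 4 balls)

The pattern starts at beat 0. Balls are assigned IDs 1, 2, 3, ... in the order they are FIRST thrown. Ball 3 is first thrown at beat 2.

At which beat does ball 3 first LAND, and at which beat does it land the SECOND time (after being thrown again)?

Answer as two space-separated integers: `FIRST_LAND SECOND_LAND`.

Answer: 5 12

Derivation:
Beat 0 (L): throw ball1 h=7 -> lands@7:R; in-air after throw: [b1@7:R]
Beat 1 (R): throw ball2 h=2 -> lands@3:R; in-air after throw: [b2@3:R b1@7:R]
Beat 2 (L): throw ball3 h=3 -> lands@5:R; in-air after throw: [b2@3:R b3@5:R b1@7:R]
Beat 3 (R): throw ball2 h=1 -> lands@4:L; in-air after throw: [b2@4:L b3@5:R b1@7:R]
Beat 4 (L): throw ball2 h=7 -> lands@11:R; in-air after throw: [b3@5:R b1@7:R b2@11:R]
Beat 5 (R): throw ball3 h=7 -> lands@12:L; in-air after throw: [b1@7:R b2@11:R b3@12:L]
Beat 6 (L): throw ball4 h=2 -> lands@8:L; in-air after throw: [b1@7:R b4@8:L b2@11:R b3@12:L]
Beat 7 (R): throw ball1 h=3 -> lands@10:L; in-air after throw: [b4@8:L b1@10:L b2@11:R b3@12:L]
Beat 8 (L): throw ball4 h=1 -> lands@9:R; in-air after throw: [b4@9:R b1@10:L b2@11:R b3@12:L]
Beat 9 (R): throw ball4 h=7 -> lands@16:L; in-air after throw: [b1@10:L b2@11:R b3@12:L b4@16:L]
Beat 10 (L): throw ball1 h=7 -> lands@17:R; in-air after throw: [b2@11:R b3@12:L b4@16:L b1@17:R]
Beat 11 (R): throw ball2 h=2 -> lands@13:R; in-air after throw: [b3@12:L b2@13:R b4@16:L b1@17:R]
Beat 12 (L): throw ball3 h=3 -> lands@15:R; in-air after throw: [b2@13:R b3@15:R b4@16:L b1@17:R]
Ball 3: thrown@2 h=3 -> first land @5; rethrown@5 h=7 -> second land @12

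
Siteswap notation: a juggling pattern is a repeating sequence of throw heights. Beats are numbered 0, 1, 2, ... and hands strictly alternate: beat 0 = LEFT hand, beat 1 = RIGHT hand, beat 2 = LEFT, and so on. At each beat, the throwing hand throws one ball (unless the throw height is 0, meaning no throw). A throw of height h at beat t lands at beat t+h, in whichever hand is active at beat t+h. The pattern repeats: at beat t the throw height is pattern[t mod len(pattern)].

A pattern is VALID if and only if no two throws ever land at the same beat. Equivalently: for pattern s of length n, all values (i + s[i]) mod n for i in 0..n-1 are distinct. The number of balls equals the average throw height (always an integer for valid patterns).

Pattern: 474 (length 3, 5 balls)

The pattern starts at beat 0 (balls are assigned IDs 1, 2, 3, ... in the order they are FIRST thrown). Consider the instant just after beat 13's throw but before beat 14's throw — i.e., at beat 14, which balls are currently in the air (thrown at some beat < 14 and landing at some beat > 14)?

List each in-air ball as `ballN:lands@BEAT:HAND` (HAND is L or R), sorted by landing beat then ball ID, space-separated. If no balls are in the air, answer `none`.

Beat 0 (L): throw ball1 h=4 -> lands@4:L; in-air after throw: [b1@4:L]
Beat 1 (R): throw ball2 h=7 -> lands@8:L; in-air after throw: [b1@4:L b2@8:L]
Beat 2 (L): throw ball3 h=4 -> lands@6:L; in-air after throw: [b1@4:L b3@6:L b2@8:L]
Beat 3 (R): throw ball4 h=4 -> lands@7:R; in-air after throw: [b1@4:L b3@6:L b4@7:R b2@8:L]
Beat 4 (L): throw ball1 h=7 -> lands@11:R; in-air after throw: [b3@6:L b4@7:R b2@8:L b1@11:R]
Beat 5 (R): throw ball5 h=4 -> lands@9:R; in-air after throw: [b3@6:L b4@7:R b2@8:L b5@9:R b1@11:R]
Beat 6 (L): throw ball3 h=4 -> lands@10:L; in-air after throw: [b4@7:R b2@8:L b5@9:R b3@10:L b1@11:R]
Beat 7 (R): throw ball4 h=7 -> lands@14:L; in-air after throw: [b2@8:L b5@9:R b3@10:L b1@11:R b4@14:L]
Beat 8 (L): throw ball2 h=4 -> lands@12:L; in-air after throw: [b5@9:R b3@10:L b1@11:R b2@12:L b4@14:L]
Beat 9 (R): throw ball5 h=4 -> lands@13:R; in-air after throw: [b3@10:L b1@11:R b2@12:L b5@13:R b4@14:L]
Beat 10 (L): throw ball3 h=7 -> lands@17:R; in-air after throw: [b1@11:R b2@12:L b5@13:R b4@14:L b3@17:R]
Beat 11 (R): throw ball1 h=4 -> lands@15:R; in-air after throw: [b2@12:L b5@13:R b4@14:L b1@15:R b3@17:R]
Beat 12 (L): throw ball2 h=4 -> lands@16:L; in-air after throw: [b5@13:R b4@14:L b1@15:R b2@16:L b3@17:R]
Beat 13 (R): throw ball5 h=7 -> lands@20:L; in-air after throw: [b4@14:L b1@15:R b2@16:L b3@17:R b5@20:L]
Beat 14 (L): throw ball4 h=4 -> lands@18:L; in-air after throw: [b1@15:R b2@16:L b3@17:R b4@18:L b5@20:L]

Answer: ball1:lands@15:R ball2:lands@16:L ball3:lands@17:R ball5:lands@20:L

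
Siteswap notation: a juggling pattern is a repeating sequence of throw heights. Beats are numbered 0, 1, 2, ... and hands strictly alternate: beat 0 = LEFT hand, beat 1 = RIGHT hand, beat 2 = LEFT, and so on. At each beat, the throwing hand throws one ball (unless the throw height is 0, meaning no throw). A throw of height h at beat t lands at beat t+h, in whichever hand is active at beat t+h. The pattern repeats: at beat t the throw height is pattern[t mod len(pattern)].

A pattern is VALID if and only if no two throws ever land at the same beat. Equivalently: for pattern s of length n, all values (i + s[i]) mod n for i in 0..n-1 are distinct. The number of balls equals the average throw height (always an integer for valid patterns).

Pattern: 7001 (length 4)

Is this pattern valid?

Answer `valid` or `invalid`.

i=0: (i + s[i]) mod n = (0 + 7) mod 4 = 3
i=1: (i + s[i]) mod n = (1 + 0) mod 4 = 1
i=2: (i + s[i]) mod n = (2 + 0) mod 4 = 2
i=3: (i + s[i]) mod n = (3 + 1) mod 4 = 0
Residues: [3, 1, 2, 0], distinct: True

Answer: valid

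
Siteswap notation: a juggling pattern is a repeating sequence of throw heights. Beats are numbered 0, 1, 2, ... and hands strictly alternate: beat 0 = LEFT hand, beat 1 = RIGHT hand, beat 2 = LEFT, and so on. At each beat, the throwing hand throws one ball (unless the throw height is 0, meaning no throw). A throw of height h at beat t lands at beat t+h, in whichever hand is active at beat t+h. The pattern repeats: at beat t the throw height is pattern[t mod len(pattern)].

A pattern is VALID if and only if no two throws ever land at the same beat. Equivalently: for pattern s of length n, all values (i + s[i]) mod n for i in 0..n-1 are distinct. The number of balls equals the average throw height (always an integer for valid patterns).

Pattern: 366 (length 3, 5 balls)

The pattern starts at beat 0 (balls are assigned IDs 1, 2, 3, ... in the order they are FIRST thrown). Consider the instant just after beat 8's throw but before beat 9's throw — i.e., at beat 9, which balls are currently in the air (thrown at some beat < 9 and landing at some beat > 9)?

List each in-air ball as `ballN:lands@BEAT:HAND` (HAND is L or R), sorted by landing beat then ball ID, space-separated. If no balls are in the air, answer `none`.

Answer: ball4:lands@10:L ball5:lands@11:R ball2:lands@13:R ball3:lands@14:L

Derivation:
Beat 0 (L): throw ball1 h=3 -> lands@3:R; in-air after throw: [b1@3:R]
Beat 1 (R): throw ball2 h=6 -> lands@7:R; in-air after throw: [b1@3:R b2@7:R]
Beat 2 (L): throw ball3 h=6 -> lands@8:L; in-air after throw: [b1@3:R b2@7:R b3@8:L]
Beat 3 (R): throw ball1 h=3 -> lands@6:L; in-air after throw: [b1@6:L b2@7:R b3@8:L]
Beat 4 (L): throw ball4 h=6 -> lands@10:L; in-air after throw: [b1@6:L b2@7:R b3@8:L b4@10:L]
Beat 5 (R): throw ball5 h=6 -> lands@11:R; in-air after throw: [b1@6:L b2@7:R b3@8:L b4@10:L b5@11:R]
Beat 6 (L): throw ball1 h=3 -> lands@9:R; in-air after throw: [b2@7:R b3@8:L b1@9:R b4@10:L b5@11:R]
Beat 7 (R): throw ball2 h=6 -> lands@13:R; in-air after throw: [b3@8:L b1@9:R b4@10:L b5@11:R b2@13:R]
Beat 8 (L): throw ball3 h=6 -> lands@14:L; in-air after throw: [b1@9:R b4@10:L b5@11:R b2@13:R b3@14:L]
Beat 9 (R): throw ball1 h=3 -> lands@12:L; in-air after throw: [b4@10:L b5@11:R b1@12:L b2@13:R b3@14:L]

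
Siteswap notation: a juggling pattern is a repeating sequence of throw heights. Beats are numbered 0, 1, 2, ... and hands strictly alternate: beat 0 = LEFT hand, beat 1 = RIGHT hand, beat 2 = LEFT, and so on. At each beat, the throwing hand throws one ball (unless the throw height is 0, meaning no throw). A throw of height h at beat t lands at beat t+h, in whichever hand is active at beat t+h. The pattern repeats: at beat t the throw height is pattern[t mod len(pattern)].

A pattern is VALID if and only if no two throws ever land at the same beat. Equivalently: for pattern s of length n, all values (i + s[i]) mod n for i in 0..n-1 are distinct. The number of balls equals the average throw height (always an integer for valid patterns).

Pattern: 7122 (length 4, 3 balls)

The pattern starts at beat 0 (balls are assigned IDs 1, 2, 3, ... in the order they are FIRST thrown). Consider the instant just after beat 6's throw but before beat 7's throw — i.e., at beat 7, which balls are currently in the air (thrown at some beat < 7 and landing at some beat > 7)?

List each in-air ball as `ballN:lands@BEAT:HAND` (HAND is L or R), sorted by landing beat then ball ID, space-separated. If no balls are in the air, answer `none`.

Beat 0 (L): throw ball1 h=7 -> lands@7:R; in-air after throw: [b1@7:R]
Beat 1 (R): throw ball2 h=1 -> lands@2:L; in-air after throw: [b2@2:L b1@7:R]
Beat 2 (L): throw ball2 h=2 -> lands@4:L; in-air after throw: [b2@4:L b1@7:R]
Beat 3 (R): throw ball3 h=2 -> lands@5:R; in-air after throw: [b2@4:L b3@5:R b1@7:R]
Beat 4 (L): throw ball2 h=7 -> lands@11:R; in-air after throw: [b3@5:R b1@7:R b2@11:R]
Beat 5 (R): throw ball3 h=1 -> lands@6:L; in-air after throw: [b3@6:L b1@7:R b2@11:R]
Beat 6 (L): throw ball3 h=2 -> lands@8:L; in-air after throw: [b1@7:R b3@8:L b2@11:R]
Beat 7 (R): throw ball1 h=2 -> lands@9:R; in-air after throw: [b3@8:L b1@9:R b2@11:R]

Answer: ball3:lands@8:L ball2:lands@11:R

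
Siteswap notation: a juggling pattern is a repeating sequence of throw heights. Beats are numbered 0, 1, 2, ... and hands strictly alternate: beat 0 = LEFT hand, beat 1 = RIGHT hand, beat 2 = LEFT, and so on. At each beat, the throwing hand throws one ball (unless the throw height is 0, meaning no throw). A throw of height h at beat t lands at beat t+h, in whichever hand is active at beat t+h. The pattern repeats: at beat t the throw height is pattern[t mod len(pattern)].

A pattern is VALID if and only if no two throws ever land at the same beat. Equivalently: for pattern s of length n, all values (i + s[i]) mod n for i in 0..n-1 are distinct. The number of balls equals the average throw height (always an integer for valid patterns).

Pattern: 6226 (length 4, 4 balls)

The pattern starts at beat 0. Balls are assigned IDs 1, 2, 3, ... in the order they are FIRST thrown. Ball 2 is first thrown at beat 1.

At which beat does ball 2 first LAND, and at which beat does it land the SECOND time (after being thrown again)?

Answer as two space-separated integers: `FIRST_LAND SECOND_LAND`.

Answer: 3 9

Derivation:
Beat 0 (L): throw ball1 h=6 -> lands@6:L; in-air after throw: [b1@6:L]
Beat 1 (R): throw ball2 h=2 -> lands@3:R; in-air after throw: [b2@3:R b1@6:L]
Beat 2 (L): throw ball3 h=2 -> lands@4:L; in-air after throw: [b2@3:R b3@4:L b1@6:L]
Beat 3 (R): throw ball2 h=6 -> lands@9:R; in-air after throw: [b3@4:L b1@6:L b2@9:R]
Beat 4 (L): throw ball3 h=6 -> lands@10:L; in-air after throw: [b1@6:L b2@9:R b3@10:L]
Beat 5 (R): throw ball4 h=2 -> lands@7:R; in-air after throw: [b1@6:L b4@7:R b2@9:R b3@10:L]
Beat 6 (L): throw ball1 h=2 -> lands@8:L; in-air after throw: [b4@7:R b1@8:L b2@9:R b3@10:L]
Beat 7 (R): throw ball4 h=6 -> lands@13:R; in-air after throw: [b1@8:L b2@9:R b3@10:L b4@13:R]
Beat 8 (L): throw ball1 h=6 -> lands@14:L; in-air after throw: [b2@9:R b3@10:L b4@13:R b1@14:L]
Beat 9 (R): throw ball2 h=2 -> lands@11:R; in-air after throw: [b3@10:L b2@11:R b4@13:R b1@14:L]
Ball 2: thrown@1 h=2 -> first land @3; rethrown@3 h=6 -> second land @9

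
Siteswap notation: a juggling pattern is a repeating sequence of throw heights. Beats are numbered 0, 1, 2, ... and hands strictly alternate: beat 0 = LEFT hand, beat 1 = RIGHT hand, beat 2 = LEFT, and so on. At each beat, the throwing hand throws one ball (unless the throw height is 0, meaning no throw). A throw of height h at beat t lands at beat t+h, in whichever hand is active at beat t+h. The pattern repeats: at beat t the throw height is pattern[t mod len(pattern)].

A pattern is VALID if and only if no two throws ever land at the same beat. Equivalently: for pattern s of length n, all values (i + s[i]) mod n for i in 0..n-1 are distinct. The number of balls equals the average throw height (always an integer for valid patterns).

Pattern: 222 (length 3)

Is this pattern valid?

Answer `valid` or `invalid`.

Answer: valid

Derivation:
i=0: (i + s[i]) mod n = (0 + 2) mod 3 = 2
i=1: (i + s[i]) mod n = (1 + 2) mod 3 = 0
i=2: (i + s[i]) mod n = (2 + 2) mod 3 = 1
Residues: [2, 0, 1], distinct: True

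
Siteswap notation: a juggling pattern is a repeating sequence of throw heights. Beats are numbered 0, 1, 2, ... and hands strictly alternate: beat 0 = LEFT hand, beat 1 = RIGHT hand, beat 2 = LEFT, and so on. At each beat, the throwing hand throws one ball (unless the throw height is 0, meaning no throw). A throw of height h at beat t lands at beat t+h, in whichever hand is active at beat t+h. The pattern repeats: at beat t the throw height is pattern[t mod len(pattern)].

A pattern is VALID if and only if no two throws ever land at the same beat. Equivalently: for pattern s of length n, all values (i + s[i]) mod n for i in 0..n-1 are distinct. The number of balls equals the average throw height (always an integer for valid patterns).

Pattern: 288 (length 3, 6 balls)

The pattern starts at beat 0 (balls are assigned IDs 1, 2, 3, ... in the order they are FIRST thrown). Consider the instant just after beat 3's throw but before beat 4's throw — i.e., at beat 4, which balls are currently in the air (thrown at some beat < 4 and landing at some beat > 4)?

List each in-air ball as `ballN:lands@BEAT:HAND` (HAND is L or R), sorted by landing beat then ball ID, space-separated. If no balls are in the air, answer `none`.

Beat 0 (L): throw ball1 h=2 -> lands@2:L; in-air after throw: [b1@2:L]
Beat 1 (R): throw ball2 h=8 -> lands@9:R; in-air after throw: [b1@2:L b2@9:R]
Beat 2 (L): throw ball1 h=8 -> lands@10:L; in-air after throw: [b2@9:R b1@10:L]
Beat 3 (R): throw ball3 h=2 -> lands@5:R; in-air after throw: [b3@5:R b2@9:R b1@10:L]
Beat 4 (L): throw ball4 h=8 -> lands@12:L; in-air after throw: [b3@5:R b2@9:R b1@10:L b4@12:L]

Answer: ball3:lands@5:R ball2:lands@9:R ball1:lands@10:L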